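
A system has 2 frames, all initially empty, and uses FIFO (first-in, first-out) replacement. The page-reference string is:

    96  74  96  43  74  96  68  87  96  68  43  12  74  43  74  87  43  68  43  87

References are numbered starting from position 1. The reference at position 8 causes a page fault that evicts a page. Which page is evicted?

96

pos 1: 96 -> miss, frames [96]
pos 2: 74 -> miss, frames [96, 74]
pos 3: 96 -> hit
pos 4: 43 -> miss, evict 96, frames [74, 43]
pos 5: 74 -> hit
pos 6: 96 -> miss, evict 74, frames [43, 96]
pos 7: 68 -> miss, evict 43, frames [96, 68]
pos 8: 87 -> miss, evict 96, frames [68, 87]
At position 8, page 96 is evicted.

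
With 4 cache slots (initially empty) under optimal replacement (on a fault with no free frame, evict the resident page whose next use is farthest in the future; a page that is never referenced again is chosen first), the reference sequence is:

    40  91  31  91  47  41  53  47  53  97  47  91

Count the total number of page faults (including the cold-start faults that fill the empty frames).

40: fault, frames [40]
91: fault, frames [40, 91]
31: fault, frames [40, 91, 31]
91: hit
47: fault, frames [40, 91, 31, 47]
41: fault, evict 31, frames [40, 91, 47, 41]
53: fault, evict 41, frames [40, 91, 47, 53]
47: hit
53: hit
97: fault, evict 53, frames [40, 91, 47, 97]
47: hit
91: hit
Page faults: 7.

7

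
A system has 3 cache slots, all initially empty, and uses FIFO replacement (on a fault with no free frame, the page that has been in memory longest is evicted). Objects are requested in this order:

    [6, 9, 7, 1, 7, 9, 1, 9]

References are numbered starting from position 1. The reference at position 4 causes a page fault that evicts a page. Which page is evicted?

pos 1: 6: miss, frames (6)
pos 2: 9: miss, frames (6 9)
pos 3: 7: miss, frames (6 9 7)
pos 4: 1: miss, evict 6, frames (9 7 1)
At position 4, page 6 is evicted.

6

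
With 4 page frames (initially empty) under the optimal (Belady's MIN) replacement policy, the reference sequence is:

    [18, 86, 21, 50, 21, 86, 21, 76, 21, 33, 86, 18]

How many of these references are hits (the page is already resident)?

18 -> fault, frames (18)
86 -> fault, frames (18 86)
21 -> fault, frames (18 86 21)
50 -> fault, frames (18 86 21 50)
21 -> hit
86 -> hit
21 -> hit
76 -> fault, evict 50, frames (18 86 21 76)
21 -> hit
33 -> fault, evict 76, frames (18 86 21 33)
86 -> hit
18 -> hit
Hits: 6.

6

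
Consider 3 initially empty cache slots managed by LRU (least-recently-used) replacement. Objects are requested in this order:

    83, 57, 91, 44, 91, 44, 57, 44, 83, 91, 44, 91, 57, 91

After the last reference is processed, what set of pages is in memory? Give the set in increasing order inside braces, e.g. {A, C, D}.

{44, 57, 91}

83 -> fault, frames [83]
57 -> fault, frames [83, 57]
91 -> fault, frames [83, 57, 91]
44 -> fault, evict 83, frames [57, 91, 44]
91 -> hit
44 -> hit
57 -> hit
44 -> hit
83 -> fault, evict 91, frames [57, 44, 83]
91 -> fault, evict 57, frames [44, 83, 91]
44 -> hit
91 -> hit
57 -> fault, evict 83, frames [44, 91, 57]
91 -> hit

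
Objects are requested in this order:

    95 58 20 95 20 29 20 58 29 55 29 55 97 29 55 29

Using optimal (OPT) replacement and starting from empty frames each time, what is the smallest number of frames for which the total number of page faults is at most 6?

3

f=1: 16 faults
f=2: 8 faults
f=3: 6 faults
f=4: 6 faults
f=5: 6 faults
f=6: 6 faults
Smallest f with faults ≤ 6 is 3.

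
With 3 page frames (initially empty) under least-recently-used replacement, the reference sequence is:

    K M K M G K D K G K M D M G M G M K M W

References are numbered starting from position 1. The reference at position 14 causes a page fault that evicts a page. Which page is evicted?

pos 1: K -> fault, frames [K]
pos 2: M -> fault, frames [K, M]
pos 3: K -> hit
pos 4: M -> hit
pos 5: G -> fault, frames [K, M, G]
pos 6: K -> hit
pos 7: D -> fault, evict M, frames [G, K, D]
pos 8: K -> hit
pos 9: G -> hit
pos 10: K -> hit
pos 11: M -> fault, evict D, frames [G, K, M]
pos 12: D -> fault, evict G, frames [K, M, D]
pos 13: M -> hit
pos 14: G -> fault, evict K, frames [D, M, G]
At position 14, page K is evicted.

K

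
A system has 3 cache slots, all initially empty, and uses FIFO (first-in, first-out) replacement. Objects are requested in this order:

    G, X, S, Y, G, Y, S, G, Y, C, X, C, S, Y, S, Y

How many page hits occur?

G: fault, frames {G}
X: fault, frames {G,X}
S: fault, frames {G,X,S}
Y: fault, evict G, frames {X,S,Y}
G: fault, evict X, frames {S,Y,G}
Y: hit
S: hit
G: hit
Y: hit
C: fault, evict S, frames {Y,G,C}
X: fault, evict Y, frames {G,C,X}
C: hit
S: fault, evict G, frames {C,X,S}
Y: fault, evict C, frames {X,S,Y}
S: hit
Y: hit
Hits: 7.

7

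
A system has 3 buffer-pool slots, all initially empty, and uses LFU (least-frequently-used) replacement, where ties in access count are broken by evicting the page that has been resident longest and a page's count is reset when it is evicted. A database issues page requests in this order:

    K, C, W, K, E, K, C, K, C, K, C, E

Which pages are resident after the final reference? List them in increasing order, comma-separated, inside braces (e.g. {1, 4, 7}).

K: miss, frames (K)
C: miss, frames (K C)
W: miss, frames (K C W)
K: hit
E: miss, evict C, frames (K W E)
K: hit
C: miss, evict W, frames (K E C)
K: hit
C: hit
K: hit
C: hit
E: hit

{C, E, K}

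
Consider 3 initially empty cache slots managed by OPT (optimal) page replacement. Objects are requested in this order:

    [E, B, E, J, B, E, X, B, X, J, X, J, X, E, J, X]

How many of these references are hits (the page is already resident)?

E: miss, frames [E]
B: miss, frames [E, B]
E: hit
J: miss, frames [E, B, J]
B: hit
E: hit
X: miss, evict E, frames [B, J, X]
B: hit
X: hit
J: hit
X: hit
J: hit
X: hit
E: miss, evict B, frames [J, X, E]
J: hit
X: hit
Hits: 11.

11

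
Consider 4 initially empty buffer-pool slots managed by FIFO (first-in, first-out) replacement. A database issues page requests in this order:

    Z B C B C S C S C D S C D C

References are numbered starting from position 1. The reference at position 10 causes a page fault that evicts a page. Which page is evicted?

Z

pos 1: Z -> fault, frames (Z)
pos 2: B -> fault, frames (Z B)
pos 3: C -> fault, frames (Z B C)
pos 4: B -> hit
pos 5: C -> hit
pos 6: S -> fault, frames (Z B C S)
pos 7: C -> hit
pos 8: S -> hit
pos 9: C -> hit
pos 10: D -> fault, evict Z, frames (B C S D)
At position 10, page Z is evicted.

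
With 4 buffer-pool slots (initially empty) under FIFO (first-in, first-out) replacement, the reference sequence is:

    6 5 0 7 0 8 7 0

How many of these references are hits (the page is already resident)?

6 → miss, frames [6]
5 → miss, frames [6, 5]
0 → miss, frames [6, 5, 0]
7 → miss, frames [6, 5, 0, 7]
0 → hit
8 → miss, evict 6, frames [5, 0, 7, 8]
7 → hit
0 → hit
Hits: 3.

3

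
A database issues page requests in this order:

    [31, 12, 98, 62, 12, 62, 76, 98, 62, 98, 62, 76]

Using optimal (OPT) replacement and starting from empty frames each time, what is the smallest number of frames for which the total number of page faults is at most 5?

f=1: 12 faults
f=2: 7 faults
f=3: 5 faults
f=4: 5 faults
f=5: 5 faults
Smallest f with faults ≤ 5 is 3.

3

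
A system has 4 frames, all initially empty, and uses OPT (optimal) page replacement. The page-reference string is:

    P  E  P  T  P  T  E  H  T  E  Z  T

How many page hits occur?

7

P -> miss, frames (P)
E -> miss, frames (P E)
P -> hit
T -> miss, frames (P E T)
P -> hit
T -> hit
E -> hit
H -> miss, frames (P E T H)
T -> hit
E -> hit
Z -> miss, evict H, frames (P E T Z)
T -> hit
Hits: 7.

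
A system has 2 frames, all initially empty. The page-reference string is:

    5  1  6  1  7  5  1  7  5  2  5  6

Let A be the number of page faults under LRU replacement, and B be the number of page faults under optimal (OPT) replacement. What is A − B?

Under LRU: F F F . F F F F F F . F → 10 faults.
Under OPT: F F F . F F . F . F . F → 8 faults.
A − B = 10 − 8 = 2.

2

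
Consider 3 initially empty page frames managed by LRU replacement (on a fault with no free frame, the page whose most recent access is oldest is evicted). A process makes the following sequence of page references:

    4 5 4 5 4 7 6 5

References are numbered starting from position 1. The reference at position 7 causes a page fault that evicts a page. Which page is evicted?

pos 1: 4 → miss, frames [4]
pos 2: 5 → miss, frames [4, 5]
pos 3: 4 → hit
pos 4: 5 → hit
pos 5: 4 → hit
pos 6: 7 → miss, frames [5, 4, 7]
pos 7: 6 → miss, evict 5, frames [4, 7, 6]
At position 7, page 5 is evicted.

5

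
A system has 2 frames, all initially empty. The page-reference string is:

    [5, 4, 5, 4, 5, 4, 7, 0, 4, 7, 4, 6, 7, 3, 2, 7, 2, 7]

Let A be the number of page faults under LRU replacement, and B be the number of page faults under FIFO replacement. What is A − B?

1

Under LRU: F F . . . . F F F F . F F F F F . . → 11 faults.
Under FIFO: F F . . . . F F F F . F . F F F . . → 10 faults.
A − B = 11 − 10 = 1.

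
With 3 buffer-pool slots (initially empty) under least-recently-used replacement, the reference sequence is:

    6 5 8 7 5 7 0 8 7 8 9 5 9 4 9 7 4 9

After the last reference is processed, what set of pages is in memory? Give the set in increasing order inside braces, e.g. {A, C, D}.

6 → fault, frames [6]
5 → fault, frames [6, 5]
8 → fault, frames [6, 5, 8]
7 → fault, evict 6, frames [5, 8, 7]
5 → hit
7 → hit
0 → fault, evict 8, frames [5, 7, 0]
8 → fault, evict 5, frames [7, 0, 8]
7 → hit
8 → hit
9 → fault, evict 0, frames [7, 8, 9]
5 → fault, evict 7, frames [8, 9, 5]
9 → hit
4 → fault, evict 8, frames [5, 9, 4]
9 → hit
7 → fault, evict 5, frames [4, 9, 7]
4 → hit
9 → hit

{4, 7, 9}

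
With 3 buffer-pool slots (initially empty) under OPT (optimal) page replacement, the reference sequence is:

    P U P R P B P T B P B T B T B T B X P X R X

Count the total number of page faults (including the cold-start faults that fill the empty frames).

7

P: fault, frames {P}
U: fault, frames {P,U}
P: hit
R: fault, frames {P,U,R}
P: hit
B: fault, evict U, frames {P,R,B}
P: hit
T: fault, evict R, frames {P,B,T}
B: hit
P: hit
B: hit
T: hit
B: hit
T: hit
B: hit
T: hit
B: hit
X: fault, evict T, frames {P,B,X}
P: hit
X: hit
R: fault, evict B, frames {P,X,R}
X: hit
Page faults: 7.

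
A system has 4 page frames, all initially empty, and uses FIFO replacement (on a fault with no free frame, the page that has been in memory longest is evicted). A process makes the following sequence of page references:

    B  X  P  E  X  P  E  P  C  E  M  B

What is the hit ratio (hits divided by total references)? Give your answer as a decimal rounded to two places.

B → fault, frames (B)
X → fault, frames (B X)
P → fault, frames (B X P)
E → fault, frames (B X P E)
X → hit
P → hit
E → hit
P → hit
C → fault, evict B, frames (X P E C)
E → hit
M → fault, evict X, frames (P E C M)
B → fault, evict P, frames (E C M B)
Hits: 5 of 12 references → 5/12 = 0.4167.

0.42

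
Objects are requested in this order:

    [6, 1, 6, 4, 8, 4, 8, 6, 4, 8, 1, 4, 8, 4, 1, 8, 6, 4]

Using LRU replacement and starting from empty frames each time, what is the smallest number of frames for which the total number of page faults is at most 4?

f=1: 18 faults
f=2: 14 faults
f=3: 7 faults
f=4: 4 faults
Smallest f with faults ≤ 4 is 4.

4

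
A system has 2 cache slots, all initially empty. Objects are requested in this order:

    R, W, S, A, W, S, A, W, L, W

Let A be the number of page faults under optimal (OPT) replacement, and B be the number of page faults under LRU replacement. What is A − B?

-2

Under OPT: F F F F . F . F F . → 7 faults.
Under LRU: F F F F F F F F F . → 9 faults.
A − B = 7 − 9 = -2.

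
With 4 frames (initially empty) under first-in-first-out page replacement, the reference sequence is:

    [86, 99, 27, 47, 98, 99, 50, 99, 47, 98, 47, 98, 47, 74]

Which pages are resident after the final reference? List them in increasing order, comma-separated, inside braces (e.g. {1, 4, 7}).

{50, 74, 98, 99}

86 → miss, frames {86}
99 → miss, frames {86,99}
27 → miss, frames {86,99,27}
47 → miss, frames {86,99,27,47}
98 → miss, evict 86, frames {99,27,47,98}
99 → hit
50 → miss, evict 99, frames {27,47,98,50}
99 → miss, evict 27, frames {47,98,50,99}
47 → hit
98 → hit
47 → hit
98 → hit
47 → hit
74 → miss, evict 47, frames {98,50,99,74}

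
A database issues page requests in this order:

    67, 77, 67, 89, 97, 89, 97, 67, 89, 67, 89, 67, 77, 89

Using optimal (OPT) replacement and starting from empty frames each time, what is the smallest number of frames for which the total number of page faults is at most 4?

4

f=1: 14 faults
f=2: 6 faults
f=3: 5 faults
f=4: 4 faults
Smallest f with faults ≤ 4 is 4.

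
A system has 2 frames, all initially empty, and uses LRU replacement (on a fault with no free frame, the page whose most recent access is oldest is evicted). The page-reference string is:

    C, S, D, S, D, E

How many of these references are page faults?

4

C -> fault, frames {C}
S -> fault, frames {C,S}
D -> fault, evict C, frames {S,D}
S -> hit
D -> hit
E -> fault, evict S, frames {D,E}
Page faults: 4.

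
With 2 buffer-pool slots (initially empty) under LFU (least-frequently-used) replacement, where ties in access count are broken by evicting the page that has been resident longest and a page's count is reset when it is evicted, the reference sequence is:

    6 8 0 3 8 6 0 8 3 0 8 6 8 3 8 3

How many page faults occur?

13

6 -> miss, frames {6}
8 -> miss, frames {6,8}
0 -> miss, evict 6, frames {8,0}
3 -> miss, evict 8, frames {0,3}
8 -> miss, evict 0, frames {3,8}
6 -> miss, evict 3, frames {8,6}
0 -> miss, evict 8, frames {6,0}
8 -> miss, evict 6, frames {0,8}
3 -> miss, evict 0, frames {8,3}
0 -> miss, evict 8, frames {3,0}
8 -> miss, evict 3, frames {0,8}
6 -> miss, evict 0, frames {8,6}
8 -> hit
3 -> miss, evict 6, frames {8,3}
8 -> hit
3 -> hit
Page faults: 13.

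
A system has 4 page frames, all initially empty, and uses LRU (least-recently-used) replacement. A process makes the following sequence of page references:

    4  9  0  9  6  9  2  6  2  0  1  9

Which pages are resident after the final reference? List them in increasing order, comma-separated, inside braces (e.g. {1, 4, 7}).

4 → fault, frames (4)
9 → fault, frames (4 9)
0 → fault, frames (4 9 0)
9 → hit
6 → fault, frames (4 0 9 6)
9 → hit
2 → fault, evict 4, frames (0 6 9 2)
6 → hit
2 → hit
0 → hit
1 → fault, evict 9, frames (6 2 0 1)
9 → fault, evict 6, frames (2 0 1 9)

{0, 1, 2, 9}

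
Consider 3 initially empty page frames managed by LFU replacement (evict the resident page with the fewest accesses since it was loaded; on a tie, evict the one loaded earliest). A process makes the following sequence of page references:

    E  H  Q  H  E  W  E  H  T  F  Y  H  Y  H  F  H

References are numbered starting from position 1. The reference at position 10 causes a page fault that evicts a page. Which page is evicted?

pos 1: E → miss, frames [E]
pos 2: H → miss, frames [E, H]
pos 3: Q → miss, frames [E, H, Q]
pos 4: H → hit
pos 5: E → hit
pos 6: W → miss, evict Q, frames [E, H, W]
pos 7: E → hit
pos 8: H → hit
pos 9: T → miss, evict W, frames [E, H, T]
pos 10: F → miss, evict T, frames [E, H, F]
At position 10, page T is evicted.

T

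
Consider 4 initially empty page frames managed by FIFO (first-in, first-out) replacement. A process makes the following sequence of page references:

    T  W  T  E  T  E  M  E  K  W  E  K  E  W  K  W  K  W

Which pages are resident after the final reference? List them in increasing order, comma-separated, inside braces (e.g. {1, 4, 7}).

T: fault, frames {T}
W: fault, frames {T,W}
T: hit
E: fault, frames {T,W,E}
T: hit
E: hit
M: fault, frames {T,W,E,M}
E: hit
K: fault, evict T, frames {W,E,M,K}
W: hit
E: hit
K: hit
E: hit
W: hit
K: hit
W: hit
K: hit
W: hit

{E, K, M, W}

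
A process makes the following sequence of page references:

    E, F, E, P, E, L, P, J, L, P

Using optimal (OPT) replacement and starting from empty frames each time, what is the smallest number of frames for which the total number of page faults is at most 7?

2

f=1: 10 faults
f=2: 6 faults
f=3: 5 faults
f=4: 5 faults
f=5: 5 faults
Smallest f with faults ≤ 7 is 2.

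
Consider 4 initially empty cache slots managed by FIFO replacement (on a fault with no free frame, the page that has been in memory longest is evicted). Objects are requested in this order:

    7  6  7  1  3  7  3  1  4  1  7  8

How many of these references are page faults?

7

7: miss, frames [7]
6: miss, frames [7, 6]
7: hit
1: miss, frames [7, 6, 1]
3: miss, frames [7, 6, 1, 3]
7: hit
3: hit
1: hit
4: miss, evict 7, frames [6, 1, 3, 4]
1: hit
7: miss, evict 6, frames [1, 3, 4, 7]
8: miss, evict 1, frames [3, 4, 7, 8]
Page faults: 7.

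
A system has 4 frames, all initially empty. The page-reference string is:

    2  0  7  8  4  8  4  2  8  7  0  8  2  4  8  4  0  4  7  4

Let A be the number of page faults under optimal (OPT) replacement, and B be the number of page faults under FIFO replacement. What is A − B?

-1

Under OPT: F F F F F . . . . . F . . . . . . . F . → 7 faults.
Under FIFO: F F F F F . . F . . F . . . . . . . F . → 8 faults.
A − B = 7 − 8 = -1.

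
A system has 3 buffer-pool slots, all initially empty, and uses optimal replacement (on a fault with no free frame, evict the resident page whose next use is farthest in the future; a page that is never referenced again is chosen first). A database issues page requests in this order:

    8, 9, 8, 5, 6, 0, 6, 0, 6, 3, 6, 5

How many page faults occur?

8: miss, frames {8}
9: miss, frames {8,9}
8: hit
5: miss, frames {8,9,5}
6: miss, evict 9, frames {8,5,6}
0: miss, evict 8, frames {5,6,0}
6: hit
0: hit
6: hit
3: miss, evict 0, frames {5,6,3}
6: hit
5: hit
Page faults: 6.

6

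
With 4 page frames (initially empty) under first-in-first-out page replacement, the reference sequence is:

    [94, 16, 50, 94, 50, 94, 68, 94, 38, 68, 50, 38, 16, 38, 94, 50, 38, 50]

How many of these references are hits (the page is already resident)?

94 → miss, frames [94]
16 → miss, frames [94, 16]
50 → miss, frames [94, 16, 50]
94 → hit
50 → hit
94 → hit
68 → miss, frames [94, 16, 50, 68]
94 → hit
38 → miss, evict 94, frames [16, 50, 68, 38]
68 → hit
50 → hit
38 → hit
16 → hit
38 → hit
94 → miss, evict 16, frames [50, 68, 38, 94]
50 → hit
38 → hit
50 → hit
Hits: 12.

12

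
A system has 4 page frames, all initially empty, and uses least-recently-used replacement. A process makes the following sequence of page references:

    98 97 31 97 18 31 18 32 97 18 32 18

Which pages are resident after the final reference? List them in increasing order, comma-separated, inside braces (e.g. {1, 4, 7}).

98: miss, frames (98)
97: miss, frames (98 97)
31: miss, frames (98 97 31)
97: hit
18: miss, frames (98 31 97 18)
31: hit
18: hit
32: miss, evict 98, frames (97 31 18 32)
97: hit
18: hit
32: hit
18: hit

{18, 31, 32, 97}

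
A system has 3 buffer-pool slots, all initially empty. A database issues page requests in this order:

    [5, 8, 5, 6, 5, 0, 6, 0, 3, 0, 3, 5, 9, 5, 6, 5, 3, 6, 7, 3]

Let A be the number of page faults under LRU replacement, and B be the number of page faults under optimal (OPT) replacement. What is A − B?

2

Under LRU: F F . F . F . . F . . F F . F . F . F . → 10 faults.
Under OPT: F F . F . F . . F . . . F . F . . . F . → 8 faults.
A − B = 10 − 8 = 2.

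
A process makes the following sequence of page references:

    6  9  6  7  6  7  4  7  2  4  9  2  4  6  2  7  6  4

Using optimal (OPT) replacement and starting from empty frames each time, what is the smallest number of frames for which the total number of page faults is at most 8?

3

f=1: 18 faults
f=2: 10 faults
f=3: 7 faults
f=4: 6 faults
f=5: 5 faults
Smallest f with faults ≤ 8 is 3.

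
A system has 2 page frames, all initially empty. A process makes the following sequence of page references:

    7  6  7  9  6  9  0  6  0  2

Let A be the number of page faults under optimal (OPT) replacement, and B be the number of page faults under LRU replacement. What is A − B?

Under OPT: F F . F . . F . . F → 5 faults.
Under LRU: F F . F F . F F . F → 7 faults.
A − B = 5 − 7 = -2.

-2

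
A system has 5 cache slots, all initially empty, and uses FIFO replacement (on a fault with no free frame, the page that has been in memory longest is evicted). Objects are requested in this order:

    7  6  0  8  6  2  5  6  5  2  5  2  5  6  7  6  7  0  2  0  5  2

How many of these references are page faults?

7 -> miss, frames [7]
6 -> miss, frames [7, 6]
0 -> miss, frames [7, 6, 0]
8 -> miss, frames [7, 6, 0, 8]
6 -> hit
2 -> miss, frames [7, 6, 0, 8, 2]
5 -> miss, evict 7, frames [6, 0, 8, 2, 5]
6 -> hit
5 -> hit
2 -> hit
5 -> hit
2 -> hit
5 -> hit
6 -> hit
7 -> miss, evict 6, frames [0, 8, 2, 5, 7]
6 -> miss, evict 0, frames [8, 2, 5, 7, 6]
7 -> hit
0 -> miss, evict 8, frames [2, 5, 7, 6, 0]
2 -> hit
0 -> hit
5 -> hit
2 -> hit
Page faults: 9.

9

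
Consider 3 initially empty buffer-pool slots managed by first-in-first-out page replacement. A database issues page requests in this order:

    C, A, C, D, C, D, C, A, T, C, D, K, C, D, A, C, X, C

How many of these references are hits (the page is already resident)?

8

C: fault, frames {C}
A: fault, frames {C,A}
C: hit
D: fault, frames {C,A,D}
C: hit
D: hit
C: hit
A: hit
T: fault, evict C, frames {A,D,T}
C: fault, evict A, frames {D,T,C}
D: hit
K: fault, evict D, frames {T,C,K}
C: hit
D: fault, evict T, frames {C,K,D}
A: fault, evict C, frames {K,D,A}
C: fault, evict K, frames {D,A,C}
X: fault, evict D, frames {A,C,X}
C: hit
Hits: 8.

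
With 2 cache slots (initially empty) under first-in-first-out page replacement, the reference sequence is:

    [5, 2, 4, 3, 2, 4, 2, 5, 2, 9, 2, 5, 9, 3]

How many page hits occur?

3

5 -> miss, frames (5)
2 -> miss, frames (5 2)
4 -> miss, evict 5, frames (2 4)
3 -> miss, evict 2, frames (4 3)
2 -> miss, evict 4, frames (3 2)
4 -> miss, evict 3, frames (2 4)
2 -> hit
5 -> miss, evict 2, frames (4 5)
2 -> miss, evict 4, frames (5 2)
9 -> miss, evict 5, frames (2 9)
2 -> hit
5 -> miss, evict 2, frames (9 5)
9 -> hit
3 -> miss, evict 9, frames (5 3)
Hits: 3.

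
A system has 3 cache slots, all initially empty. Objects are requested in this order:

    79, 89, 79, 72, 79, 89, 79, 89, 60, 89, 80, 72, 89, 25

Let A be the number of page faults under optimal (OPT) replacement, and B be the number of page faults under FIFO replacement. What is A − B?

-1

Under OPT: F F . F . . . . F . F . . F → 6 faults.
Under FIFO: F F . F . . . . F . F . F F → 7 faults.
A − B = 6 − 7 = -1.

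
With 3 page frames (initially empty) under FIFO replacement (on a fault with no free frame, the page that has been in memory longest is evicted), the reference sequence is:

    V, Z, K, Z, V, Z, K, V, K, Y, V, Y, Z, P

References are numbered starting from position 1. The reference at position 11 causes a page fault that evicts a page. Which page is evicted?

Z

pos 1: V: miss, frames [V]
pos 2: Z: miss, frames [V, Z]
pos 3: K: miss, frames [V, Z, K]
pos 4: Z: hit
pos 5: V: hit
pos 6: Z: hit
pos 7: K: hit
pos 8: V: hit
pos 9: K: hit
pos 10: Y: miss, evict V, frames [Z, K, Y]
pos 11: V: miss, evict Z, frames [K, Y, V]
At position 11, page Z is evicted.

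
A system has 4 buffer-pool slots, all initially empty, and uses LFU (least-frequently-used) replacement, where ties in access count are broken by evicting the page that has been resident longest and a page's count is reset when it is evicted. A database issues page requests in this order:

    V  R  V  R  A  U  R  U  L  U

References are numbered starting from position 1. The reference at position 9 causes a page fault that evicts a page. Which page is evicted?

A

pos 1: V -> miss, frames [V]
pos 2: R -> miss, frames [V, R]
pos 3: V -> hit
pos 4: R -> hit
pos 5: A -> miss, frames [V, R, A]
pos 6: U -> miss, frames [V, R, A, U]
pos 7: R -> hit
pos 8: U -> hit
pos 9: L -> miss, evict A, frames [V, R, U, L]
At position 9, page A is evicted.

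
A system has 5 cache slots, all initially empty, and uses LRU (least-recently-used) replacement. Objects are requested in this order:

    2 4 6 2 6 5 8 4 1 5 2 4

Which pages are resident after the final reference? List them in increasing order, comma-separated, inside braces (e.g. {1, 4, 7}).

2: miss, frames (2)
4: miss, frames (2 4)
6: miss, frames (2 4 6)
2: hit
6: hit
5: miss, frames (4 2 6 5)
8: miss, frames (4 2 6 5 8)
4: hit
1: miss, evict 2, frames (6 5 8 4 1)
5: hit
2: miss, evict 6, frames (8 4 1 5 2)
4: hit

{1, 2, 4, 5, 8}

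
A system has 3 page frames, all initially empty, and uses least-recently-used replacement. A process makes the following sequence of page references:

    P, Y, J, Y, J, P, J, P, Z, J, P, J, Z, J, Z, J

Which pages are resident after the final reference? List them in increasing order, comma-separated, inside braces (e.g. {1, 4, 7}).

P: fault, frames [P]
Y: fault, frames [P, Y]
J: fault, frames [P, Y, J]
Y: hit
J: hit
P: hit
J: hit
P: hit
Z: fault, evict Y, frames [J, P, Z]
J: hit
P: hit
J: hit
Z: hit
J: hit
Z: hit
J: hit

{J, P, Z}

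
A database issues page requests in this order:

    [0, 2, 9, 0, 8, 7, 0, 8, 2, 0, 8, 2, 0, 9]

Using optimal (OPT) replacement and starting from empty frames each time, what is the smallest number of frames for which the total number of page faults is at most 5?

f=1: 14 faults
f=2: 10 faults
f=3: 7 faults
f=4: 6 faults
f=5: 5 faults
Smallest f with faults ≤ 5 is 5.

5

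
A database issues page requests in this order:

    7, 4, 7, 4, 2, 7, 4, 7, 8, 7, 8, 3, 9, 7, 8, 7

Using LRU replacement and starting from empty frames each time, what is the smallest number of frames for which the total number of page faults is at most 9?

f=1: 16 faults
f=2: 10 faults
f=3: 8 faults
f=4: 6 faults
f=5: 6 faults
f=6: 6 faults
Smallest f with faults ≤ 9 is 3.

3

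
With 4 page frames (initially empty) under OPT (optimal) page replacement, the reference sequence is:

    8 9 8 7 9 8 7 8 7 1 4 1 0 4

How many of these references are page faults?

8: fault, frames [8]
9: fault, frames [8, 9]
8: hit
7: fault, frames [8, 9, 7]
9: hit
8: hit
7: hit
8: hit
7: hit
1: fault, frames [8, 9, 7, 1]
4: fault, evict 7, frames [8, 9, 1, 4]
1: hit
0: fault, evict 1, frames [8, 9, 4, 0]
4: hit
Page faults: 6.

6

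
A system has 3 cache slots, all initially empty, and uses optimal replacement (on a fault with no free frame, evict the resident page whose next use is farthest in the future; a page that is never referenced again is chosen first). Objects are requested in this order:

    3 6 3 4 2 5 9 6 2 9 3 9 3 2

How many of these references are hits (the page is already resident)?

7

3: fault, frames {3}
6: fault, frames {3,6}
3: hit
4: fault, frames {3,6,4}
2: fault, evict 4, frames {3,6,2}
5: fault, evict 3, frames {6,2,5}
9: fault, evict 5, frames {6,2,9}
6: hit
2: hit
9: hit
3: fault, evict 6, frames {2,9,3}
9: hit
3: hit
2: hit
Hits: 7.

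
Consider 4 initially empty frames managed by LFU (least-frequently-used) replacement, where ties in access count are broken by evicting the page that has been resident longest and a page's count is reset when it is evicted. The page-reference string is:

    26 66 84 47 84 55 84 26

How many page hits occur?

26 → miss, frames {26}
66 → miss, frames {26,66}
84 → miss, frames {26,66,84}
47 → miss, frames {26,66,84,47}
84 → hit
55 → miss, evict 26, frames {66,84,47,55}
84 → hit
26 → miss, evict 66, frames {84,47,55,26}
Hits: 2.

2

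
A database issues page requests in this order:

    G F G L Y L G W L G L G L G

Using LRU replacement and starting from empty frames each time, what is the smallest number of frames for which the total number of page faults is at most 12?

2

f=1: 14 faults
f=2: 8 faults
f=3: 5 faults
f=4: 5 faults
f=5: 5 faults
Smallest f with faults ≤ 12 is 2.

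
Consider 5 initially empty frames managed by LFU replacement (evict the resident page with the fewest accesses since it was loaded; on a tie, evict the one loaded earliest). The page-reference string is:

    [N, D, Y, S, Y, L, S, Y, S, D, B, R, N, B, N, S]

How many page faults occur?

N -> fault, frames (N)
D -> fault, frames (N D)
Y -> fault, frames (N D Y)
S -> fault, frames (N D Y S)
Y -> hit
L -> fault, frames (N D Y S L)
S -> hit
Y -> hit
S -> hit
D -> hit
B -> fault, evict N, frames (D Y S L B)
R -> fault, evict L, frames (D Y S B R)
N -> fault, evict B, frames (D Y S R N)
B -> fault, evict R, frames (D Y S N B)
N -> hit
S -> hit
Page faults: 9.

9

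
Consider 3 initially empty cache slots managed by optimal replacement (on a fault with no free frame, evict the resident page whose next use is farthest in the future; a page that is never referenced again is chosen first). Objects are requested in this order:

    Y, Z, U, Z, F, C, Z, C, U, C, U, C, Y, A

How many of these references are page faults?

Y → fault, frames [Y]
Z → fault, frames [Y, Z]
U → fault, frames [Y, Z, U]
Z → hit
F → fault, evict Y, frames [Z, U, F]
C → fault, evict F, frames [Z, U, C]
Z → hit
C → hit
U → hit
C → hit
U → hit
C → hit
Y → fault, evict C, frames [Z, U, Y]
A → fault, evict Y, frames [Z, U, A]
Page faults: 7.

7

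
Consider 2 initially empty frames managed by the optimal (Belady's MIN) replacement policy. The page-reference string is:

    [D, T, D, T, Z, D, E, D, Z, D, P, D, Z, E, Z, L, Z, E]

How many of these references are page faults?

D → fault, frames (D)
T → fault, frames (D T)
D → hit
T → hit
Z → fault, evict T, frames (D Z)
D → hit
E → fault, evict Z, frames (D E)
D → hit
Z → fault, evict E, frames (D Z)
D → hit
P → fault, evict Z, frames (D P)
D → hit
Z → fault, evict P, frames (D Z)
E → fault, evict D, frames (Z E)
Z → hit
L → fault, evict E, frames (Z L)
Z → hit
E → fault, evict L, frames (Z E)
Page faults: 10.

10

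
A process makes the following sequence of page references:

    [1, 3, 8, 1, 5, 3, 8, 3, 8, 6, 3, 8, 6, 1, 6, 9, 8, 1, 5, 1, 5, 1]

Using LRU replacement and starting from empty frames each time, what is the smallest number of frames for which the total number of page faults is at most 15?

f=1: 22 faults
f=2: 16 faults
f=3: 12 faults
f=4: 8 faults
f=5: 7 faults
f=6: 6 faults
Smallest f with faults ≤ 15 is 3.

3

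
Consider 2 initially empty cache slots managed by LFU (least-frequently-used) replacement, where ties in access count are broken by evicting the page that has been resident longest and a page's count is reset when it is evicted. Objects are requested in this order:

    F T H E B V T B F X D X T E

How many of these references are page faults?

F -> fault, frames {F}
T -> fault, frames {F,T}
H -> fault, evict F, frames {T,H}
E -> fault, evict T, frames {H,E}
B -> fault, evict H, frames {E,B}
V -> fault, evict E, frames {B,V}
T -> fault, evict B, frames {V,T}
B -> fault, evict V, frames {T,B}
F -> fault, evict T, frames {B,F}
X -> fault, evict B, frames {F,X}
D -> fault, evict F, frames {X,D}
X -> hit
T -> fault, evict D, frames {X,T}
E -> fault, evict T, frames {X,E}
Page faults: 13.

13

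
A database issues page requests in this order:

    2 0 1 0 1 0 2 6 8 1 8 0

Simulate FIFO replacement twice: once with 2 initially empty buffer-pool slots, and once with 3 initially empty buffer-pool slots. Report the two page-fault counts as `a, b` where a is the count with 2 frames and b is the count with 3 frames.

2 frames: F F F . . . F F F F . F → 8 faults.
3 frames: F F F . . . . F F . . F → 6 faults.
6 < 8: adding a frame reduced faults, as is typical.

8, 6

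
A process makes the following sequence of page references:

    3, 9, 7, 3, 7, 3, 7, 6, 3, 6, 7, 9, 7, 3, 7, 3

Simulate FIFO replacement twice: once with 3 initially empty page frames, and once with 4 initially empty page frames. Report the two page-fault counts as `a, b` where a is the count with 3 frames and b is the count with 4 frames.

3 frames: F F F . . . . F F . . F F . . . → 7 faults.
4 frames: F F F . . . . F . . . . . . . . → 4 faults.
4 < 7: adding a frame reduced faults, as is typical.

7, 4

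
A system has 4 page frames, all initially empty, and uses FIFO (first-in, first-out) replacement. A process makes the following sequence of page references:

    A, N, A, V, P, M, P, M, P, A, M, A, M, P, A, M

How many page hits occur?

A: fault, frames {A}
N: fault, frames {A,N}
A: hit
V: fault, frames {A,N,V}
P: fault, frames {A,N,V,P}
M: fault, evict A, frames {N,V,P,M}
P: hit
M: hit
P: hit
A: fault, evict N, frames {V,P,M,A}
M: hit
A: hit
M: hit
P: hit
A: hit
M: hit
Hits: 10.

10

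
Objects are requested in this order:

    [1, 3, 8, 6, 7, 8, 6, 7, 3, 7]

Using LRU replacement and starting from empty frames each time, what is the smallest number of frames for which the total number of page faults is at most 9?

f=1: 10 faults
f=2: 9 faults
f=3: 6 faults
f=4: 5 faults
f=5: 5 faults
Smallest f with faults ≤ 9 is 2.

2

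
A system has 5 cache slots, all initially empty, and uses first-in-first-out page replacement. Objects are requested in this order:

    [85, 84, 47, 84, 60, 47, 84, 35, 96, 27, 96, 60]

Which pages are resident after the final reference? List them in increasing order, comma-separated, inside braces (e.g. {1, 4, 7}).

85 → fault, frames (85)
84 → fault, frames (85 84)
47 → fault, frames (85 84 47)
84 → hit
60 → fault, frames (85 84 47 60)
47 → hit
84 → hit
35 → fault, frames (85 84 47 60 35)
96 → fault, evict 85, frames (84 47 60 35 96)
27 → fault, evict 84, frames (47 60 35 96 27)
96 → hit
60 → hit

{27, 35, 47, 60, 96}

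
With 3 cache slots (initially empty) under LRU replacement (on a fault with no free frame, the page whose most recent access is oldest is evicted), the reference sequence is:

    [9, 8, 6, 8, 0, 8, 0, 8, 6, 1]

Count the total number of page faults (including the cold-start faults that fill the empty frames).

5

9: fault, frames (9)
8: fault, frames (9 8)
6: fault, frames (9 8 6)
8: hit
0: fault, evict 9, frames (6 8 0)
8: hit
0: hit
8: hit
6: hit
1: fault, evict 0, frames (8 6 1)
Page faults: 5.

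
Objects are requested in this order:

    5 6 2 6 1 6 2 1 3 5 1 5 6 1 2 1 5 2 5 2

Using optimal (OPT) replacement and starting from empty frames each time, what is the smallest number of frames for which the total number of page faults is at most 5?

5

f=1: 20 faults
f=2: 10 faults
f=3: 7 faults
f=4: 6 faults
f=5: 5 faults
Smallest f with faults ≤ 5 is 5.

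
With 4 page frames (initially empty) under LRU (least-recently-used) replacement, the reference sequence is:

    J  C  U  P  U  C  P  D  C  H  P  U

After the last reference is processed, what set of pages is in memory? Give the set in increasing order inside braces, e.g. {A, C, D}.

J: fault, frames (J)
C: fault, frames (J C)
U: fault, frames (J C U)
P: fault, frames (J C U P)
U: hit
C: hit
P: hit
D: fault, evict J, frames (U C P D)
C: hit
H: fault, evict U, frames (P D C H)
P: hit
U: fault, evict D, frames (C H P U)

{C, H, P, U}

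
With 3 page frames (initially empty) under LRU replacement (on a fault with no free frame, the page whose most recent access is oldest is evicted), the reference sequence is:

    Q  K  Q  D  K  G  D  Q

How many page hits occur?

Q -> fault, frames {Q}
K -> fault, frames {Q,K}
Q -> hit
D -> fault, frames {K,Q,D}
K -> hit
G -> fault, evict Q, frames {D,K,G}
D -> hit
Q -> fault, evict K, frames {G,D,Q}
Hits: 3.

3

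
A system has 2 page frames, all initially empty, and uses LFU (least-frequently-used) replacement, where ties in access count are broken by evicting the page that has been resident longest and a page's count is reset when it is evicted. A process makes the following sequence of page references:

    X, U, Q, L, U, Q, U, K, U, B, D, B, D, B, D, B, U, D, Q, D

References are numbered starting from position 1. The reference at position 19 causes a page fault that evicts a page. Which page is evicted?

D

pos 1: X -> miss, frames (X)
pos 2: U -> miss, frames (X U)
pos 3: Q -> miss, evict X, frames (U Q)
pos 4: L -> miss, evict U, frames (Q L)
pos 5: U -> miss, evict Q, frames (L U)
pos 6: Q -> miss, evict L, frames (U Q)
pos 7: U -> hit
pos 8: K -> miss, evict Q, frames (U K)
pos 9: U -> hit
pos 10: B -> miss, evict K, frames (U B)
pos 11: D -> miss, evict B, frames (U D)
pos 12: B -> miss, evict D, frames (U B)
pos 13: D -> miss, evict B, frames (U D)
pos 14: B -> miss, evict D, frames (U B)
pos 15: D -> miss, evict B, frames (U D)
pos 16: B -> miss, evict D, frames (U B)
pos 17: U -> hit
pos 18: D -> miss, evict B, frames (U D)
pos 19: Q -> miss, evict D, frames (U Q)
At position 19, page D is evicted.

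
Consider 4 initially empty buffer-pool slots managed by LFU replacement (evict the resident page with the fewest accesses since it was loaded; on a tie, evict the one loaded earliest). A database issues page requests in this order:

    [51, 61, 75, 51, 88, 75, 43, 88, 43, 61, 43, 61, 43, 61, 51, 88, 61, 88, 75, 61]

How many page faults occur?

8

51: fault, frames (51)
61: fault, frames (51 61)
75: fault, frames (51 61 75)
51: hit
88: fault, frames (51 61 75 88)
75: hit
43: fault, evict 61, frames (51 75 88 43)
88: hit
43: hit
61: fault, evict 51, frames (75 88 43 61)
43: hit
61: hit
43: hit
61: hit
51: fault, evict 75, frames (88 43 61 51)
88: hit
61: hit
88: hit
75: fault, evict 51, frames (88 43 61 75)
61: hit
Page faults: 8.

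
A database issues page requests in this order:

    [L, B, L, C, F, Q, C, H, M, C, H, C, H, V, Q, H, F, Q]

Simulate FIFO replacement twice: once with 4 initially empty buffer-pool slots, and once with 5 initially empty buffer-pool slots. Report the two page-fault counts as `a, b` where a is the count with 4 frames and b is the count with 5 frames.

12, 8

4 frames: F F . F F F . F F F . . . F F F F . → 12 faults.
5 frames: F F . F F F . F F . . . . F . . . . → 8 faults.
8 < 12: adding a frame reduced faults, as is typical.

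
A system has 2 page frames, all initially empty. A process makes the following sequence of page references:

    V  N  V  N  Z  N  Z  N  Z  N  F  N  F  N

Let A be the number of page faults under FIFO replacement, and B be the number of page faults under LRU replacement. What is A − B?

Under FIFO: F F . . F . . . . . F F . . → 5 faults.
Under LRU: F F . . F . . . . . F . . . → 4 faults.
A − B = 5 − 4 = 1.

1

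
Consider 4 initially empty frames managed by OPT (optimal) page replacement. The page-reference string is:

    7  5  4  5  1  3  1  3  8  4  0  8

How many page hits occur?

5

7: miss, frames {7}
5: miss, frames {7,5}
4: miss, frames {7,5,4}
5: hit
1: miss, frames {7,5,4,1}
3: miss, evict 5, frames {7,4,1,3}
1: hit
3: hit
8: miss, evict 3, frames {7,4,1,8}
4: hit
0: miss, evict 1, frames {7,4,8,0}
8: hit
Hits: 5.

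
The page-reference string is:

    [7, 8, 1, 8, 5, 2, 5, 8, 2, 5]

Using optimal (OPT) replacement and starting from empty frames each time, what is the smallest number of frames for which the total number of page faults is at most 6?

3

f=1: 10 faults
f=2: 7 faults
f=3: 5 faults
f=4: 5 faults
f=5: 5 faults
Smallest f with faults ≤ 6 is 3.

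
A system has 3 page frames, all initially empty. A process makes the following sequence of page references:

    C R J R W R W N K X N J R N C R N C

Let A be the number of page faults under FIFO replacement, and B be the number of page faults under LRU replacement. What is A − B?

1

Under FIFO: F F F . F . . F F F . F F F F . . . → 11 faults.
Under LRU: F F F . F . . F F F . F F . F . . . → 10 faults.
A − B = 11 − 10 = 1.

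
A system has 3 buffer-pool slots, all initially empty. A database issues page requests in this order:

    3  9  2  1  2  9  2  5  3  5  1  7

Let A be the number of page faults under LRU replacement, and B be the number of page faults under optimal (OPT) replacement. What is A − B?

1

Under LRU: F F F F . . . F F . F F → 8 faults.
Under OPT: F F F F . . . F F . . F → 7 faults.
A − B = 8 − 7 = 1.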